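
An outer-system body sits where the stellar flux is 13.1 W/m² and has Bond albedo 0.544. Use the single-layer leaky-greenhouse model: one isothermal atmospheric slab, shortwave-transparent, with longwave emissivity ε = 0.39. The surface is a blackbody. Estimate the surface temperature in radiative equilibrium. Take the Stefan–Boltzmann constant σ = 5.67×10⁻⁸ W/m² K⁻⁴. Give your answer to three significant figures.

75.6 K

The planet radiates to space at T_e = [S(1−α)/(4σ)]^(1/4) = 71.64 K.
For a single slab of emissivity ε, T_s⁴ = 2T_e⁴/(2−ε); thus T_s = 71.64·(1.242)^(1/4) = 75.63 K.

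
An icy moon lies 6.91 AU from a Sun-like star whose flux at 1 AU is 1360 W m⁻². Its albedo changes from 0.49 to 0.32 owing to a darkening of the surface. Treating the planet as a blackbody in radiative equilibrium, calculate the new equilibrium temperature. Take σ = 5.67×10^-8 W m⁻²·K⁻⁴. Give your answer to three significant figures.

96.1 K

Flux at the orbit: S = 1360/(6.91)² = 28.48 W m⁻².
T₂ = [S(1−α₂)/(4σ)]^(1/4) = [28.48·0.68/(4σ)]^(1/4) = 96.13 K.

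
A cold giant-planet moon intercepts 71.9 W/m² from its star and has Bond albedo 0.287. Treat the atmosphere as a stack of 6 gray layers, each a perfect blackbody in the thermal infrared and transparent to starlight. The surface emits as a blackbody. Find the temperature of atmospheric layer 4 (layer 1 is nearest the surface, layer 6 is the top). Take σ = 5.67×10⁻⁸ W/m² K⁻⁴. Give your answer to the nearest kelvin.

Top-of-atmosphere balance: σT_e⁴ = S(1−α)/4 = 12.82 W/m² → T_e = 122.6 K.
The net upward flux σT_e⁴ is constant between every pair of levels, so T_k⁴ = (N+1−k)T_e⁴.
T_4 = (3)^(1/4)·122.6 = 161.4 K.

161 K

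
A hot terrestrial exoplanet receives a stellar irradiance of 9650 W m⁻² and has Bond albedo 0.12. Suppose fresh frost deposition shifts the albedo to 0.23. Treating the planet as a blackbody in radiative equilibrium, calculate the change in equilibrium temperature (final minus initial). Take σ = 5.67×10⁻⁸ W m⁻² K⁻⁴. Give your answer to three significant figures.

-14.4 K

Before: T₁ = [9650·0.88/(4σ)]^(1/4) = 439.9 K.
After:  T₂ = [9650·0.77/(4σ)]^(1/4) = 425.4 K.
Change: 425.4 − 439.9 = -14.44 K.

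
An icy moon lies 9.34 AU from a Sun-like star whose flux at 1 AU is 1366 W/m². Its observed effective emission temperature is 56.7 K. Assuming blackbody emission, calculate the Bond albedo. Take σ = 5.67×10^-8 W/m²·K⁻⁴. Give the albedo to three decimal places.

0.850

By the inverse-square law, S = 1366/9.34² = 15.66 W/m².
Energy balance: S(1−α)/4 = σT⁴, so 1−α = 4σT⁴/S.
4σT⁴ = 4·5.67×10⁻⁸·(56.7)⁴ = 2.344 W/m².
1−α = 2.344/15.66 = 0.1497, so α = 0.8503.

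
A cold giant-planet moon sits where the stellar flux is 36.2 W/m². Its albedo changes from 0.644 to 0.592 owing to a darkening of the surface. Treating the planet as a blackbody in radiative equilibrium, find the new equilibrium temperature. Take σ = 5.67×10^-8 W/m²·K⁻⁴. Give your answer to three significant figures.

89.8 kelvin

New equilibrium: T₂ = [(1−0.592)·36.20/(4σ)]^(1/4) = 89.83 K.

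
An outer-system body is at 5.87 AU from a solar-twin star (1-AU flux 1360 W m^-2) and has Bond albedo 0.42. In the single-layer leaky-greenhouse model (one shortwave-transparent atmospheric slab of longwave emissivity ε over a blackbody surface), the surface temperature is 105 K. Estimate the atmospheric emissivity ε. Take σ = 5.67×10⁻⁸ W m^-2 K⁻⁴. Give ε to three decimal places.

By the inverse-square law, S = 1360/5.87² = 39.47 W m^-2.
TOA balance gives T_e = 100.2 K.
Inverting T_s⁴ = 2T_e⁴/(2−ε): (T_e/T_s)⁴ = 0.8304, so ε = 2(1 − 0.8304) = 0.3392.

0.339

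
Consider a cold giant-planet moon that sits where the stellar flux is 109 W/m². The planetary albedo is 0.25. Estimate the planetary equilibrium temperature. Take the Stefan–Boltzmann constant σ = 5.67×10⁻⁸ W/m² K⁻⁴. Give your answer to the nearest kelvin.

The planet absorbs (1−α)S over its disc πR² and re-emits over 4πR², so the mean absorbed flux is (1−0.25)·109.0/4 = 20.44 W/m².
Balancing against σT⁴: T = (20.44/5.67×10⁻⁸)^(1/4) = 137.8 K.

138 K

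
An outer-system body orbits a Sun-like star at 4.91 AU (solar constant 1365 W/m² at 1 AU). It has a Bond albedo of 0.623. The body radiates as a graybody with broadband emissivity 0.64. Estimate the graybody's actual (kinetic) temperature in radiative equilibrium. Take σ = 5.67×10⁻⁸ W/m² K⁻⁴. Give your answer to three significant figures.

By the inverse-square law, S = 1365/4.91² = 56.62 W/m².
Absorbed flux (global mean): S(1−α)/4 = 56.62·0.377/4 = 5.336 W/m².
Radiative balance εσT⁴ = 5.336 gives T = [5.336/(0.64·σ)]^(1/4) = 110.1 K.

110 K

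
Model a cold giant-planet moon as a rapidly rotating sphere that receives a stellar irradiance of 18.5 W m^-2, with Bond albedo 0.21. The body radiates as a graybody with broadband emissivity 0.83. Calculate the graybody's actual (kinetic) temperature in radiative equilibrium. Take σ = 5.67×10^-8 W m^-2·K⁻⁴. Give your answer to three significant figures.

93.9 K

The planet absorbs (1−α)S over its disc πR² and re-emits over 4πR², so the mean absorbed flux is (1−0.21)·18.50/4 = 3.654 W m^-2.
Equating to εσT⁴ with ε = 0.83: T = (3.654/0.83σ)^(1/4) = 93.87 K.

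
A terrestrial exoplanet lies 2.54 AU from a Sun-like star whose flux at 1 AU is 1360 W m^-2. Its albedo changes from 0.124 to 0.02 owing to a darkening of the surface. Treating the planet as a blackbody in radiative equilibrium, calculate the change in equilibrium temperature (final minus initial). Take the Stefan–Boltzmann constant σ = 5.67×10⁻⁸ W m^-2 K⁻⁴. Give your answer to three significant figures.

4.80 kelvin

By the inverse-square law, S = 1360/2.54² = 210.8 W m^-2.
Initial: T₁ = [S(1−0.124)/(4σ)]^(1/4) = 168.9 K.
After:  T₂ = [210.8·0.98/(4σ)]^(1/4) = 173.7 K.
ΔT = T₂ − T₁ = 4.805 K.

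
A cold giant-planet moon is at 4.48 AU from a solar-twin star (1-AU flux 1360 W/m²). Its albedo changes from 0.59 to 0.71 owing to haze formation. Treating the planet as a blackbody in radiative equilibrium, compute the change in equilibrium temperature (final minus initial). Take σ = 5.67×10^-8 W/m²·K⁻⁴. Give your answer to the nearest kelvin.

-9 K

Irradiance scales as 1/d², so S = 1360 W/m² × (1/4.48)² = 67.76 W/m².
With α = 0.59, T₁ = 105.2 K.
Final:   T₂ = [S(1−0.71)/(4σ)]^(1/4) = 96.48 K.
ΔT = T₂ − T₁ = -8.724 K.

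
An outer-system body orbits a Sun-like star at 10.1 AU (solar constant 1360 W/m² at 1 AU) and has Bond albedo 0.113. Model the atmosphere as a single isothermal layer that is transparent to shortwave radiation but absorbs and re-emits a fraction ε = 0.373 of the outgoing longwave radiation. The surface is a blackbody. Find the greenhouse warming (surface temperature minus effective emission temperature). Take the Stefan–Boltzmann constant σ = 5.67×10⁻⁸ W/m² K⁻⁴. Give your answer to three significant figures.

Flux at the orbit: S = 1360/(10.1)² = 13.33 W/m².
The planet radiates to space at T_e = [S(1−α)/(4σ)]^(1/4) = 84.98 K.
Surface balance with a leaky layer gives σT_s⁴ = σT_e⁴·2/(2−ε), so T_s = T_e·[2/(2−0.373)]^(1/4) = 89.48 K.
The atmosphere warms the surface by 4.500 K.

4.50 kelvin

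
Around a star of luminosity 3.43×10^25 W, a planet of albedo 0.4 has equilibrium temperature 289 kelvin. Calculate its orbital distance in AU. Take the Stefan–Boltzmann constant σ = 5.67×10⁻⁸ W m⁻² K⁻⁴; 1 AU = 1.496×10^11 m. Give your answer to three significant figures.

0.215 AU

Energy balance gives S = 4σT⁴/(1−α) = 2637 W m⁻².
S = L/(4πd²) → d = √(L/4πS) = √(3.43×10^25/(4π·2637)) = 3.217×10^10 m = 0.2151 AU.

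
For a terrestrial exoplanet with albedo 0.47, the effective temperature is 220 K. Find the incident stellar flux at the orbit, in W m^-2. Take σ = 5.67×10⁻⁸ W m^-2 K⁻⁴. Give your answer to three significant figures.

1000 W m^-2

From S(1−α)/4 = σT⁴: S = 4σT⁴/(1−α).
σT⁴ = 5.67×10⁻⁸·(220)⁴ = 132.8 W m^-2.
S = 4·132.8/0.53 = 1002 W m^-2.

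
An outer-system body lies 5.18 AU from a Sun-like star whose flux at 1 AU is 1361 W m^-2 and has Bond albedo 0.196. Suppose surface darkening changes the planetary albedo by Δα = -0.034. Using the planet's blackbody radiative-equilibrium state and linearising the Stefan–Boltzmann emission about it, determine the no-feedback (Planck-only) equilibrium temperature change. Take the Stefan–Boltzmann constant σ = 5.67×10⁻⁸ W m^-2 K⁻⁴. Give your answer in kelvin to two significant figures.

Irradiance scales as 1/d², so S = 1361 W m^-2 × (1/5.18)² = 50.72 W m^-2.
Reference equilibrium: T_e = [S(1−α)/(4σ)]^(1/4) = 115.8 K.
ΔF = −(S/4)Δα = −(50.72/4)×(-0.034) = 0.4311 W m^-2.
The Planck feedback parameter is 4σT_e³ = 0.3522 W m^-2/K.
So ΔT₀ = 0.4311/0.3522 = 1.22 K.

1.2 K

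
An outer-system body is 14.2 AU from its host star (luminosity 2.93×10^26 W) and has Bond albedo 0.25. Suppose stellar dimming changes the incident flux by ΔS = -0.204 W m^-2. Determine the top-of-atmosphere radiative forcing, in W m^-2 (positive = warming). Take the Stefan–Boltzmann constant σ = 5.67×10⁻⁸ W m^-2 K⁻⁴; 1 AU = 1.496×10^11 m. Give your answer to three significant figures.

-0.0382 W m^-2

d = 14.2 × 1.496×10^11 m = 2.124×10^12 m.
Spreading L over a sphere of radius d: S = 2.93×10^26/(4π·2.12×10^12²) = 5.167 W m^-2.
Only a fraction (1−α) is absorbed and it's spread over 4πR², so ΔF = (1−α)ΔS/4 = -0.03825 W m^-2.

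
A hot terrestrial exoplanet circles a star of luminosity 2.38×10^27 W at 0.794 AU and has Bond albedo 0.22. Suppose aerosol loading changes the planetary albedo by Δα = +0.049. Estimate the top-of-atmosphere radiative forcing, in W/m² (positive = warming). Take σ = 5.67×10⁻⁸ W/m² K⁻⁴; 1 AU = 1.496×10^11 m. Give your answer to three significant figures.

Orbital distance: d = 0.794 AU = 1.188×10^11 m.
Flux at the orbit: S = L/(4πd²) = 2.38×10^27/(4π·(1.19×10^11)²) = 13420 W/m².
ΔF = −(S/4)Δα = −(13420/4)×(+0.049) = -164.4 W/m².

-164 W/m²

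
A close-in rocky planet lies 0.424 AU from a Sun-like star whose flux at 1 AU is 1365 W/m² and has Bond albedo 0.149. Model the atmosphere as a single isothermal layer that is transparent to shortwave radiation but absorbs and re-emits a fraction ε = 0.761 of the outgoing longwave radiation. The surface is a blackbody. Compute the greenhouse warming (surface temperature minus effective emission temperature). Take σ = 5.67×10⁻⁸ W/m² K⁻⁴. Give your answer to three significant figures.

52.2 K

By the inverse-square law, S = 1365/0.424² = 7593 W/m².
At the top of the atmosphere, σT_e⁴ = S(1−α)/4 = 1615 W/m², giving T_e = 410.8 K.
The surface balance (absorbed SW + ε·downward IR = σT_s⁴) with T_a⁴ = T_s⁴/2 reduces to T_s = T_e·[2/(2−ε)]^¼ = 463.1 K.
The atmosphere warms the surface by 52.25 K.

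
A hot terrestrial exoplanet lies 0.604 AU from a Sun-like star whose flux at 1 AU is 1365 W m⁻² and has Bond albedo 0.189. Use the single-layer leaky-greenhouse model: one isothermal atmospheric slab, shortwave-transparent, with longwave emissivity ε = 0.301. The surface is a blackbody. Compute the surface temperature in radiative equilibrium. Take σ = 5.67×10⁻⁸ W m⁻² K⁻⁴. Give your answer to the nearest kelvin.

354 K

Flux at the orbit: S = 1365/(0.604)² = 3742 W m⁻².
Effective emission temperature (TOA balance): σT_e⁴ = S(1−α)/4 = 758.6 W m⁻² → T_e = 340.1 K.
The surface balance (absorbed SW + ε·downward IR = σT_s⁴) with T_a⁴ = T_s⁴/2 reduces to T_s = T_e·[2/(2−ε)]^¼ = 354.3 K.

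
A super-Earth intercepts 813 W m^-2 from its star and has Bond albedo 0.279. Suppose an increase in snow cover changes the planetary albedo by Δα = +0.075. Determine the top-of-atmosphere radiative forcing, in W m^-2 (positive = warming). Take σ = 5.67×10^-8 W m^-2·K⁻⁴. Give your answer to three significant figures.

The change in absorbed flux is Δ[S(1−α)/4] = −SΔα/4 = -15.24 W m^-2.

-15.2 W m^-2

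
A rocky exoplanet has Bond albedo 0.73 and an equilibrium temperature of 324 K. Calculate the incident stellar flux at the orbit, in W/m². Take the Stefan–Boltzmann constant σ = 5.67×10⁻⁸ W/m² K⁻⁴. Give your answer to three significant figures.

Invert the energy balance for S: S = 4σT⁴/(1−α).
The emitted flux is σT⁴ = 624.8 W/m².
S = 4·624.8/0.27 = 9257 W/m².

9260 W/m²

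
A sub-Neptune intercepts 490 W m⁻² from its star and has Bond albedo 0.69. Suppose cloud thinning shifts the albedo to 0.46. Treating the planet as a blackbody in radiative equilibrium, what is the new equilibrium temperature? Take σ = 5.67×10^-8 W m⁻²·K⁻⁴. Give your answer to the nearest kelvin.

185 K

With the new albedo, S(1−α₂)/4 = 66.15 W m⁻², so T₂ = 184.8 K.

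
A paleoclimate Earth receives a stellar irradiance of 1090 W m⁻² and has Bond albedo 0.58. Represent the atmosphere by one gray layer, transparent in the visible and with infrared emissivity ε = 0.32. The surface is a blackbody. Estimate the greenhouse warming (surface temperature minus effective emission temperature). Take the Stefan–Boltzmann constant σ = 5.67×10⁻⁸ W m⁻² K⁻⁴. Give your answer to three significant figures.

The planet radiates to space at T_e = [S(1−α)/(4σ)]^(1/4) = 212.0 K.
For a single slab of emissivity ε, T_s⁴ = 2T_e⁴/(2−ε); thus T_s = 212.0·(1.19)^(1/4) = 221.4 K.
T_s − T_e = 221.4 − 212.0 = 9.443 K.

9.44 K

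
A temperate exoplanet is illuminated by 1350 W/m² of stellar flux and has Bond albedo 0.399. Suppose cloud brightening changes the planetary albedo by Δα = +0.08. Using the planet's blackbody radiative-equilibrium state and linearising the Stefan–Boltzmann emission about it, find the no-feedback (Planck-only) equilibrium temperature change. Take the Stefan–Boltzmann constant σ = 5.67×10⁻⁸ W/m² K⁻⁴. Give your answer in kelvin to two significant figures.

-8.1 K

The baseline emission temperature is T_e = 244.6 K.
ΔF = −(S/4)Δα = −(1350/4)×(+0.08) = -27.00 W/m².
Linearising σT⁴ gives d(σT⁴)/dT = 4σT_e³ = 3.318 W/m² per K.
ΔT₀ = ΔF/λ_P = -27.00/3.318 = -8.14 K.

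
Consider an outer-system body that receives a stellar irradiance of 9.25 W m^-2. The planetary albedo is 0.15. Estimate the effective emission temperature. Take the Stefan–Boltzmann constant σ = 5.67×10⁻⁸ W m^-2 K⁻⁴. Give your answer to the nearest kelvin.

Averaging over the sphere, the absorbed flux is S(1−α)/4 = 1.966 W m^-2.
Balancing against σT⁴: T = (1.966/5.67×10⁻⁸)^(1/4) = 76.73 K.

77 K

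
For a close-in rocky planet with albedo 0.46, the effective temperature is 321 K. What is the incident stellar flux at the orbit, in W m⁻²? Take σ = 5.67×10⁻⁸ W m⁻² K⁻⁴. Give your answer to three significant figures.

4460 W m⁻²

Invert the energy balance for S: S = 4σT⁴/(1−α).
The emitted flux is σT⁴ = 602.0 W m⁻².
S = 4·602.0/0.54 = 4459 W m⁻².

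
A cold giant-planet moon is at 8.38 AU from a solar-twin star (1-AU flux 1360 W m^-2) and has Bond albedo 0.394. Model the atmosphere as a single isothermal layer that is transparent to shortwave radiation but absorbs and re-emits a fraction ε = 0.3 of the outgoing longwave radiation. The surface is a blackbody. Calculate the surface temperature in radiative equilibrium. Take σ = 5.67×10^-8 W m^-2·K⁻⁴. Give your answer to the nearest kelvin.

By the inverse-square law, S = 1360/8.38² = 19.37 W m^-2.
The planet radiates to space at T_e = [S(1−α)/(4σ)]^(1/4) = 84.81 K.
The surface balance (absorbed SW + ε·downward IR = σT_s⁴) with T_a⁴ = T_s⁴/2 reduces to T_s = T_e·[2/(2−ε)]^¼ = 88.33 K.

88 kelvin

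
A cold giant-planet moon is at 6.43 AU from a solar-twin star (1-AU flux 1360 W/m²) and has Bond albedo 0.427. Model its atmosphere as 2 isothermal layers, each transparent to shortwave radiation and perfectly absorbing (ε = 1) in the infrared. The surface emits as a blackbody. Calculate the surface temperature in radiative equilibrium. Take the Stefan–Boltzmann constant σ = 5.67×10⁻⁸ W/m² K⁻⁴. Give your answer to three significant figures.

By the inverse-square law, S = 1360/6.43² = 32.89 W/m².
OLR = S(1−α)/4 = 4.712 W/m²; the top layer radiates at T_e = 95.48 K.
For an N-layer opaque stack, T_s⁴ = (N+1)T_e⁴, hence T_s = (3)^(1/4)×95.48 K = 125.7 K.

126 K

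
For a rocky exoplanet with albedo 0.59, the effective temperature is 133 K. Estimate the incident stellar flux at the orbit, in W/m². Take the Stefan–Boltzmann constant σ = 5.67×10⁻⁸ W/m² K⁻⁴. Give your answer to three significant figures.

Invert the energy balance for S: S = 4σT⁴/(1−α).
The emitted flux is σT⁴ = 17.74 W/m².
S = 4·17.74/0.41 = 173.1 W/m².

173 W/m²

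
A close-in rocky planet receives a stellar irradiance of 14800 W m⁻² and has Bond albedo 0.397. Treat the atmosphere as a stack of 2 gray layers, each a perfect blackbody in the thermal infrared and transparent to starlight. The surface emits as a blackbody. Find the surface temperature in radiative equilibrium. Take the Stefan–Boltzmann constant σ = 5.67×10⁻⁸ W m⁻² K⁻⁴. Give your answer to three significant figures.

586 K

The effective emission temperature is T_e = [S(1−α)/(4σ)]^¼ = 445.4 K.
With N = 2 opaque layers, T_s = (N+1)^(1/4)·T_e = 3^(1/4)·445.4 = 586.2 K.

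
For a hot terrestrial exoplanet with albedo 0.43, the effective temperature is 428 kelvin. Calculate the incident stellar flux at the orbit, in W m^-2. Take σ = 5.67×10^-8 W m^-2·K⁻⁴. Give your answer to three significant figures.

From S(1−α)/4 = σT⁴: S = 4σT⁴/(1−α).
σT⁴ = 5.67×10⁻⁸·(428)⁴ = 1903 W m^-2.
So S = 4×1903/(1−0.43) = 13350 W m^-2.

13400 W m^-2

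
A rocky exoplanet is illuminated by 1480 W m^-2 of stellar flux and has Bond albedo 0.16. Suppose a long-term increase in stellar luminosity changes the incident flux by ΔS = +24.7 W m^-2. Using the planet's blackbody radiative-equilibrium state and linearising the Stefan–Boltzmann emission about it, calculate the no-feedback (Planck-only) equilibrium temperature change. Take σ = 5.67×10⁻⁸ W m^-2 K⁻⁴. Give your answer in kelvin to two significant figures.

Unperturbed T_e = [1480·(1−0.16)/(4σ)]^¼ = 272.1 K.
Only a fraction (1−α) is absorbed and it's spread over 4πR², so ΔF = (1−α)ΔS/4 = 5.187 W m^-2.
The Planck feedback parameter is 4σT_e³ = 4.569 W m^-2/K.
Hence the no-feedback warming is ΔF/(4σT_e³) = 1.14 K.

1.1 kelvin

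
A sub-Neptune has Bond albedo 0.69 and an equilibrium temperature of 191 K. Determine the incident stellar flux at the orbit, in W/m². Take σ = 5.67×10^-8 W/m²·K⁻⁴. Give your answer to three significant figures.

974 W/m²

From S(1−α)/4 = σT⁴: S = 4σT⁴/(1−α).
The emitted flux is σT⁴ = 75.46 W/m².
So S = 4×75.46/(1−0.69) = 973.7 W/m².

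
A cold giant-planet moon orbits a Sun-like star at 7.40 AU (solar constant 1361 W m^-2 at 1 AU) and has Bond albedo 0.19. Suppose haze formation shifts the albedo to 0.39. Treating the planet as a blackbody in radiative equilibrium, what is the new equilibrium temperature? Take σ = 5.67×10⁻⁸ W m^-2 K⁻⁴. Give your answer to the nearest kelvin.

90 K

By the inverse-square law, S = 1361/7.40² = 24.85 W m^-2.
T₂ = [S(1−α₂)/(4σ)]^(1/4) = [24.85·0.61/(4σ)]^(1/4) = 90.42 K.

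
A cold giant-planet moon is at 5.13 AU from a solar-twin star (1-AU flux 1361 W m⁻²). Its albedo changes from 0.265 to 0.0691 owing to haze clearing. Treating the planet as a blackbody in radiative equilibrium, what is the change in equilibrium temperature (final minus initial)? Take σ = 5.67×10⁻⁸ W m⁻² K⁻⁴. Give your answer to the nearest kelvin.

Flux at the orbit: S = 1361/(5.13)² = 51.72 W m⁻².
Initial: T₁ = [S(1−0.265)/(4σ)]^(1/4) = 113.8 K.
After:  T₂ = [51.72·0.931/(4σ)]^(1/4) = 120.7 K.
ΔT = T₂ − T₁ = 6.924 K.

7 K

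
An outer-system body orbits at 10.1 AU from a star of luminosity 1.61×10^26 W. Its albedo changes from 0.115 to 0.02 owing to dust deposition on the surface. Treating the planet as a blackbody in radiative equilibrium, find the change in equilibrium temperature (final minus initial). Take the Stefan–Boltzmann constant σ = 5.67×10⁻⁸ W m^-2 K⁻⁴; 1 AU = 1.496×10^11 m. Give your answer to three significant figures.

1.77 K

d = 10.1 × 1.496×10^11 m = 1.511×10^12 m.
S = L/(4πd²) = 5.612 W m^-2.
With α = 0.115, T₁ = 68.41 K.
With α = 0.02, T₂ = 70.17 K.
ΔT = T₂ − T₁ = 1.766 K.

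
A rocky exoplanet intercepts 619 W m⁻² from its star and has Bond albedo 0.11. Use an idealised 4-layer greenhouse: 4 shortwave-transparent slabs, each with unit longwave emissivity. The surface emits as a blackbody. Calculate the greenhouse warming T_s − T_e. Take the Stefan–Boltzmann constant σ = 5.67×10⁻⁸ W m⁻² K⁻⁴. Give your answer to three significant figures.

OLR = S(1−α)/4 = 137.7 W m⁻²; the top layer radiates at T_e = 222.0 K.
T_s = (N+1)^(1/4)·T_e = 332.0 K.
So the greenhouse effect raises the surface by 332.0 − 222.0 = 110.0 K.

110 K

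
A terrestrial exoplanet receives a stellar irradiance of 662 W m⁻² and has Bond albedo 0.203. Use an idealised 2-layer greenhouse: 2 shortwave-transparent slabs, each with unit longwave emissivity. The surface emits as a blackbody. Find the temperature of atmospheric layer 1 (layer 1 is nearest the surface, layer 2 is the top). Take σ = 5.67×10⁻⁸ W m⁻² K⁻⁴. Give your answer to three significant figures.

Top-of-atmosphere balance: σT_e⁴ = S(1−α)/4 = 131.9 W m⁻² → T_e = 219.6 K.
Each opaque layer satisfies 2T_j⁴ = T_{j−1}⁴ + T_{j+1}⁴, giving T_k⁴ = (N+1−k)T_e⁴.
With k = 1: T_1 = (2+1−1)^¼·219.6 K = 261.2 K.

261 K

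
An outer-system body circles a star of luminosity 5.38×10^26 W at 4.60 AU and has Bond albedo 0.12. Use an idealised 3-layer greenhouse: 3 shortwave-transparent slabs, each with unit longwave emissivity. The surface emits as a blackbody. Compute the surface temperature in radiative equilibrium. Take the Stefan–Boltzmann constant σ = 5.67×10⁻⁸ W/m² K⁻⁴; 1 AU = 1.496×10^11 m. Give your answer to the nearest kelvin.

194 kelvin

d = 4.60 × 1.496×10^11 m = 6.882×10^11 m.
Spreading L over a sphere of radius d: S = 5.38×10^26/(4π·6.88×10^11²) = 90.41 W/m².
OLR = S(1−α)/4 = 19.89 W/m²; the top layer radiates at T_e = 136.9 K.
Layer-by-layer balance gives σT_s⁴ = (N+1)σT_e⁴, so T_s = 4^¼·136.9 = 193.5 K.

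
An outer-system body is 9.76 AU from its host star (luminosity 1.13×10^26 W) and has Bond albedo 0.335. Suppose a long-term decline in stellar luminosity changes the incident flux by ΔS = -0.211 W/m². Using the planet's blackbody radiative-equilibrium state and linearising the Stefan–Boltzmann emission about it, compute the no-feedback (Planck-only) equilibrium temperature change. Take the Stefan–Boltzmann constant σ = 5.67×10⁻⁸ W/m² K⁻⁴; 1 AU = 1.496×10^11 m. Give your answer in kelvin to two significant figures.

Orbital distance: d = 9.76 AU = 1.460×10^12 m.
S = L/(4πd²) = 4.218 W/m².
Unperturbed T_e = [4.218·(1−0.335)/(4σ)]^¼ = 59.30 K.
TOA radiative forcing: ΔF = (1−α)ΔS/4 = 0.665·(-0.211)/4 = -0.03508 W/m².
Linearising σT⁴ gives d(σT⁴)/dT = 4σT_e³ = 0.04730 W/m² per K.
Hence the no-feedback warming is ΔF/(4σT_e³) = -0.742 K.

-0.74 K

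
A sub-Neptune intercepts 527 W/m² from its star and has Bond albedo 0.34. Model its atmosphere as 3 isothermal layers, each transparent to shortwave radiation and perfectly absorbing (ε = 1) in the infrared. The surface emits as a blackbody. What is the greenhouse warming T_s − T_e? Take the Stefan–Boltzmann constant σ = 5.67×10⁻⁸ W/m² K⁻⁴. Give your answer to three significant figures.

82.0 K

The effective emission temperature is T_e = [S(1−α)/(4σ)]^¼ = 197.9 K.
Surface: T_s = (4)^¼·T_e = 279.9 K.
So the greenhouse effect raises the surface by 279.9 − 197.9 = 81.97 K.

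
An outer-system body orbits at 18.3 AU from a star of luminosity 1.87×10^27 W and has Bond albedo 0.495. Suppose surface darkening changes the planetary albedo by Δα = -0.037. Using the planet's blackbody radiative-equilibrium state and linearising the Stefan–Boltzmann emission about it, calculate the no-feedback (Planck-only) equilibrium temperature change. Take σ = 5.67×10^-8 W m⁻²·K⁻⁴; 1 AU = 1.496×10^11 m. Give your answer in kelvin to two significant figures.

Orbital distance: d = 18.3 AU = 2.738×10^12 m.
S = L/(4πd²) = 19.85 W m⁻².
The baseline emission temperature is T_e = 81.54 K.
The change in absorbed flux is Δ[S(1−α)/4] = −SΔα/4 = 0.1837 W m⁻².
Linearising σT⁴ gives d(σT⁴)/dT = 4σT_e³ = 0.1230 W m⁻² per K.
Hence the no-feedback warming is ΔF/(4σT_e³) = 1.49 K.

1.5 kelvin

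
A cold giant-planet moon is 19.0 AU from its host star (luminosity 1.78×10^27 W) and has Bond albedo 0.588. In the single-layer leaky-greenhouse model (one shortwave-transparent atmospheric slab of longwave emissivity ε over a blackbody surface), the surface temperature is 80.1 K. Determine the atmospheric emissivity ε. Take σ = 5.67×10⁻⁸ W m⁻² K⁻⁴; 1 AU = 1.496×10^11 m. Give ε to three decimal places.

0.453

Orbital distance: d = 19.0 AU = 2.842×10^12 m.
Spreading L over a sphere of radius d: S = 1.78×10^27/(4π·2.84×10^12²) = 17.53 W m⁻².
First, T_e = [17.53·(1−0.588)/(4σ)]^(1/4) = 75.12 K.
Since (2−ε)/2 = (T_e/T_s)⁴ = 0.7737, ε = 0.4526.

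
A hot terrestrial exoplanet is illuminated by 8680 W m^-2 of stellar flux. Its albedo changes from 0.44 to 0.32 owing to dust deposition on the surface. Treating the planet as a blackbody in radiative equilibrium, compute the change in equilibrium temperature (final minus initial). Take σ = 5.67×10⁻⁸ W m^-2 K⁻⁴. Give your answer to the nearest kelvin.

19 kelvin

With α = 0.44, T₁ = 382.6 K.
With α = 0.32, T₂ = 401.6 K.
ΔT = T₂ − T₁ = 19.03 K.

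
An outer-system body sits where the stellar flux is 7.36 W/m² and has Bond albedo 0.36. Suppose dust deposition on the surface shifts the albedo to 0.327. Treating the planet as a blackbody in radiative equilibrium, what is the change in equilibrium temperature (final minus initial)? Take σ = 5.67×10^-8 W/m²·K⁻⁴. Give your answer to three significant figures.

0.854 kelvin

With α = 0.36, T₁ = 67.51 K.
After:  T₂ = [7.360·0.673/(4σ)]^(1/4) = 68.36 K.
Change: 68.36 − 67.51 = 0.8539 K.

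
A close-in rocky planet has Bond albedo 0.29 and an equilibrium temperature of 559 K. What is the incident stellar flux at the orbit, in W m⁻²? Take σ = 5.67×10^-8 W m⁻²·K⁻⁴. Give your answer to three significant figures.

Invert the energy balance for S: S = 4σT⁴/(1−α).
The emitted flux is σT⁴ = 5536 W m⁻².
So S = 4×5536/(1−0.29) = 31190 W m⁻².

31200 W m⁻²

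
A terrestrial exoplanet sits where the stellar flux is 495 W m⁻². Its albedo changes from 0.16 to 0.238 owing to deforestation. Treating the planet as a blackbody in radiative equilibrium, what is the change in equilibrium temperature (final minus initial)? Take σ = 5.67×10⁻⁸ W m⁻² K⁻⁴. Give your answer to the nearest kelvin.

-5 K

Before: T₁ = [495.0·0.84/(4σ)]^(1/4) = 206.9 K.
After:  T₂ = [495.0·0.762/(4σ)]^(1/4) = 201.9 K.
Change: 201.9 − 206.9 = -4.981 K.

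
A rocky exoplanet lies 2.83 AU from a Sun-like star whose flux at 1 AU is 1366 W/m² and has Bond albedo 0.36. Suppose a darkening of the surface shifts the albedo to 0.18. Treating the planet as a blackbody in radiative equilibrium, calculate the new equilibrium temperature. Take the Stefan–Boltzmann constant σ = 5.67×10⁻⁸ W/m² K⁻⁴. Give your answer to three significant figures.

By the inverse-square law, S = 1366/2.83² = 170.6 W/m².
New equilibrium: T₂ = [(1−0.18)·170.6/(4σ)]^(1/4) = 157.6 K.

158 K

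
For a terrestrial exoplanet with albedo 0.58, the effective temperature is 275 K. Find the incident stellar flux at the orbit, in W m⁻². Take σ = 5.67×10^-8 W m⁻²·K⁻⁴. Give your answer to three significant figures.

From S(1−α)/4 = σT⁴: S = 4σT⁴/(1−α).
The emitted flux is σT⁴ = 324.3 W m⁻².
So S = 4×324.3/(1−0.58) = 3088 W m⁻².

3090 W m⁻²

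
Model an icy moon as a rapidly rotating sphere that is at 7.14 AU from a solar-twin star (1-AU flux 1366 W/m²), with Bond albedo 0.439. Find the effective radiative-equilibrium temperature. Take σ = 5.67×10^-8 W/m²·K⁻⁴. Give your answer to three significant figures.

Irradiance scales as 1/d², so S = 1366 W/m² × (1/7.14)² = 26.80 W/m².
The planet absorbs (1−α)S over its disc πR² and re-emits over 4πR², so the mean absorbed flux is (1−0.439)·26.80/4 = 3.758 W/m².
Set σT⁴ = 3.758 → T = (3.758/σ)^(1/4) = 90.23 K.

90.2 kelvin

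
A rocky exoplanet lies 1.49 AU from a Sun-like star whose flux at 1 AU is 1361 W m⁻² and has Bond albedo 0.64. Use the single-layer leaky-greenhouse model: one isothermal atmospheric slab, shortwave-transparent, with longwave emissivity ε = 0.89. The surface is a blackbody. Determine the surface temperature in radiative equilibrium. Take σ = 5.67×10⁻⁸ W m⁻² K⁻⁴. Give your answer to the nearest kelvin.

Flux at the orbit: S = 1361/(1.49)² = 613.0 W m⁻².
The planet radiates to space at T_e = [S(1−α)/(4σ)]^(1/4) = 176.6 K.
Surface balance with a leaky layer gives σT_s⁴ = σT_e⁴·2/(2−ε), so T_s = T_e·[2/(2−0.89)]^(1/4) = 204.6 K.

205 K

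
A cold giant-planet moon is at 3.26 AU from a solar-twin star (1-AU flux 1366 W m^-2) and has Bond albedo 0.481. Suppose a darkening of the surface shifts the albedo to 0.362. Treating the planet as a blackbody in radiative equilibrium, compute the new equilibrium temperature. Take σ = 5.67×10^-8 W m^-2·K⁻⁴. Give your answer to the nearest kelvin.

By the inverse-square law, S = 1366/3.26² = 128.5 W m^-2.
T₂ = [S(1−α₂)/(4σ)]^(1/4) = [128.5·0.638/(4σ)]^(1/4) = 137.9 K.

138 K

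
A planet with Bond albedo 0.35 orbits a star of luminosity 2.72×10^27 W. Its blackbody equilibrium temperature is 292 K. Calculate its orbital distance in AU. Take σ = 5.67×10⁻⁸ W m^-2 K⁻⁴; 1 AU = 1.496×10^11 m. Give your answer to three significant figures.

1.95 AU

Energy balance gives S = 4σT⁴/(1−α) = 2537 W m^-2.
Then d = [L/(4πS)]^(1/2) = 2.921×10^11 m, i.e. 1.953 AU.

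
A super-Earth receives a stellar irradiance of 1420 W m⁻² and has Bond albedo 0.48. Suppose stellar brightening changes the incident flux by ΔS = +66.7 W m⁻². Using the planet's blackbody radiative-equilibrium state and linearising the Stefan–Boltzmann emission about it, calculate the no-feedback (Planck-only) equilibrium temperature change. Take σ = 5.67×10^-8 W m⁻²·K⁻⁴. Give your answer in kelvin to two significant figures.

2.8 K

The baseline emission temperature is T_e = 238.9 K.
ΔF = Δ[S(1−α)]/4 = (1−0.48)·+66.7/4 = 8.671 W m⁻².
The Planck feedback parameter is 4σT_e³ = 3.091 W m⁻²/K.
So ΔT₀ = 8.671/3.091 = 2.81 K.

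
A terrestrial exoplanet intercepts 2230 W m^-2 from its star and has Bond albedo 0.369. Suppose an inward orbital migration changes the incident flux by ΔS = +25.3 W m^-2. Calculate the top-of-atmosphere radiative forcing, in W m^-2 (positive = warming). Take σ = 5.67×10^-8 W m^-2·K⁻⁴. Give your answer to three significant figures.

TOA radiative forcing: ΔF = (1−α)ΔS/4 = 0.631·(+25.3)/4 = 3.991 W m^-2.

3.99 W m^-2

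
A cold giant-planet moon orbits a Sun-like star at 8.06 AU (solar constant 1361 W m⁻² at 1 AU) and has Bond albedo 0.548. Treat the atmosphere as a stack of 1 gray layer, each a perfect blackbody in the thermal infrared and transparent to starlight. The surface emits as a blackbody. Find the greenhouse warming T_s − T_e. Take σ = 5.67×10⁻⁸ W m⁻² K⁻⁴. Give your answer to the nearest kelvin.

15 kelvin

Irradiance scales as 1/d², so S = 1361 W m⁻² × (1/8.06)² = 20.95 W m⁻².
OLR = S(1−α)/4 = 2.367 W m⁻²; the top layer radiates at T_e = 80.38 K.
T_s = (N+1)^(1/4)·T_e = 95.59 K.
Warming: T_s − T_e = 15.21 K.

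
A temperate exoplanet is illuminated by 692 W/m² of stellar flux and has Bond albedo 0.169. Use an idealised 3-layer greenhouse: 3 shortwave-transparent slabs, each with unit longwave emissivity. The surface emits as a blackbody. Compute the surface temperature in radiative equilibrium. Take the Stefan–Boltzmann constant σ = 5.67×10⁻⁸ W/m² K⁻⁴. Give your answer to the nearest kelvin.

OLR = S(1−α)/4 = 143.8 W/m²; the top layer radiates at T_e = 224.4 K.
With N = 3 opaque layers, T_s = (N+1)^(1/4)·T_e = 4^(1/4)·224.4 = 317.3 K.

317 K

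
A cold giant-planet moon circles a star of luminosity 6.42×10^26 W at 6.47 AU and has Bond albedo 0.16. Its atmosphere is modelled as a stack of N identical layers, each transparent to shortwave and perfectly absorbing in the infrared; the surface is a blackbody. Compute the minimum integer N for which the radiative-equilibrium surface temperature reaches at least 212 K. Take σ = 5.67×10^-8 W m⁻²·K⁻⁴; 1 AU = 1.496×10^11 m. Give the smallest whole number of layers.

10

Orbital distance: d = 6.47 AU = 9.679×10^11 m.
Spreading L over a sphere of radius d: S = 6.42×10^26/(4π·9.68×10^11²) = 54.53 W m⁻².
OLR = S(1−α)/4 = 11.45 W m⁻²; the top layer radiates at T_e = 119.2 K.
Need (N+1)T_e⁴ ≥ T_s⁴, i.e. N+1 ≥ (212/119.2)⁴ = 10.001.
So N ≥ 9.001; the smallest integer is N = 10.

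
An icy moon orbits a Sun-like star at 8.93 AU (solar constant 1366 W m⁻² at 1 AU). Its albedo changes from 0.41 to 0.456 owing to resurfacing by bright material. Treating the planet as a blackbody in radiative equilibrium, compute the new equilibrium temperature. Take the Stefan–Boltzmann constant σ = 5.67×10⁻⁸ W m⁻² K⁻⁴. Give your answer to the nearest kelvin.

80 kelvin

Irradiance scales as 1/d², so S = 1366 W m⁻² × (1/8.93)² = 17.13 W m⁻².
New equilibrium: T₂ = [(1−0.456)·17.13/(4σ)]^(1/4) = 80.06 K.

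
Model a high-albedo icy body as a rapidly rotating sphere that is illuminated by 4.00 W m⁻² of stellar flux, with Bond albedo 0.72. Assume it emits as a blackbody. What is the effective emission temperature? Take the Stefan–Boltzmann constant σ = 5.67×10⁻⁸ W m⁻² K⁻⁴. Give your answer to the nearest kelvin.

Averaging over the sphere, the absorbed flux is S(1−α)/4 = 0.2800 W m⁻².
Balancing against σT⁴: T = (0.2800/5.67×10⁻⁸)^(1/4) = 47.14 K.

47 kelvin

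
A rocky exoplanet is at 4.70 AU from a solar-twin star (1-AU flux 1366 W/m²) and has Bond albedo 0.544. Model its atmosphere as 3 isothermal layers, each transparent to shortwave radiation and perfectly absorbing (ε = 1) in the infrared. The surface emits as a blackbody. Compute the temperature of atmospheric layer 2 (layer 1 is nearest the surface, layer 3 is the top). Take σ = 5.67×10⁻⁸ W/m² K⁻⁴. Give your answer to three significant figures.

By the inverse-square law, S = 1366/4.70² = 61.84 W/m².
Top-of-atmosphere balance: σT_e⁴ = S(1−α)/4 = 7.050 W/m² → T_e = 105.6 K.
The net upward flux σT_e⁴ is constant between every pair of levels, so T_k⁴ = (N+1−k)T_e⁴.
With k = 2: T_2 = (3+1−2)^¼·105.6 K = 125.6 K.

126 kelvin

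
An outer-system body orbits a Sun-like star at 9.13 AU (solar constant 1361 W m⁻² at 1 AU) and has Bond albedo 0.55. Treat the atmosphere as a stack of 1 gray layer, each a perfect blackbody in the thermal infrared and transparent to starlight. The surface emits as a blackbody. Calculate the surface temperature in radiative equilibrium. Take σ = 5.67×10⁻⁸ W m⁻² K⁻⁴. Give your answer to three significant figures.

89.7 K

Flux at the orbit: S = 1361/(9.13)² = 16.33 W m⁻².
OLR = S(1−α)/4 = 1.837 W m⁻²; the top layer radiates at T_e = 75.44 K.
For an N-layer opaque stack, T_s⁴ = (N+1)T_e⁴, hence T_s = (2)^(1/4)×75.44 K = 89.72 K.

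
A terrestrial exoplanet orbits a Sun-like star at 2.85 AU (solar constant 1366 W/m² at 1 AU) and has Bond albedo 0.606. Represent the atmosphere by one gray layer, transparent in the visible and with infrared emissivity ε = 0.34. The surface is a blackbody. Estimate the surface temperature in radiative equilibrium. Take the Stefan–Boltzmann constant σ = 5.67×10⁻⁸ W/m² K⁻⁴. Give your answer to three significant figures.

137 K

Flux at the orbit: S = 1366/(2.85)² = 168.2 W/m².
At the top of the atmosphere, σT_e⁴ = S(1−α)/4 = 16.57 W/m², giving T_e = 130.7 K.
For a single slab of emissivity ε, T_s⁴ = 2T_e⁴/(2−ε); thus T_s = 130.7·(1.205)^(1/4) = 137.0 K.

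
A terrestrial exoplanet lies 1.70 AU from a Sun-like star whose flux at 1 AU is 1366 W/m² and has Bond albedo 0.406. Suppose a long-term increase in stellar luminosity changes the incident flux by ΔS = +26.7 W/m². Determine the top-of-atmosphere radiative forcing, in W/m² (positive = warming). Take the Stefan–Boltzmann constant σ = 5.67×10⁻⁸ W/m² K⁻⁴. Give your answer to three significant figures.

Irradiance scales as 1/d², so S = 1366 W/m² × (1/1.70)² = 472.7 W/m².
TOA radiative forcing: ΔF = (1−α)ΔS/4 = 0.594·(+26.7)/4 = 3.965 W/m².

3.96 W/m²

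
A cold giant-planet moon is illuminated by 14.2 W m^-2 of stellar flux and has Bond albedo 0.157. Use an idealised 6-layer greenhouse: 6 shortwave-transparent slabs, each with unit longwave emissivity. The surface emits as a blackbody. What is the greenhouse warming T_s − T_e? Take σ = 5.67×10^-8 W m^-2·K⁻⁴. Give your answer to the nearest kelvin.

53 K

OLR = S(1−α)/4 = 2.993 W m^-2; the top layer radiates at T_e = 85.24 K.
Surface: T_s = (7)^¼·T_e = 138.6 K.
Warming: T_s − T_e = 53.41 K.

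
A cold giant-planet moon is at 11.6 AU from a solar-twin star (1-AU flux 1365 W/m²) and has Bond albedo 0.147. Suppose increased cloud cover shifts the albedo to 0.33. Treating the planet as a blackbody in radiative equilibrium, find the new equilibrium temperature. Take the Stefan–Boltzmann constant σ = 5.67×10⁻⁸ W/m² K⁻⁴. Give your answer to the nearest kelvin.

Flux at the orbit: S = 1365/(11.6)² = 10.14 W/m².
New equilibrium: T₂ = [(1−0.33)·10.14/(4σ)]^(1/4) = 73.99 K.

74 K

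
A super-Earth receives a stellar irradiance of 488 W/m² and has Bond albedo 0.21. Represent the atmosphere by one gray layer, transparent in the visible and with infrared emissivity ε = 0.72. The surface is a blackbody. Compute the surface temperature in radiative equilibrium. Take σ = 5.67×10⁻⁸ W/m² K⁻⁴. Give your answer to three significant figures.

227 K

Effective emission temperature (TOA balance): σT_e⁴ = S(1−α)/4 = 96.38 W/m² → T_e = 203.0 K.
For a single slab of emissivity ε, T_s⁴ = 2T_e⁴/(2−ε); thus T_s = 203.0·(1.562)^(1/4) = 227.0 K.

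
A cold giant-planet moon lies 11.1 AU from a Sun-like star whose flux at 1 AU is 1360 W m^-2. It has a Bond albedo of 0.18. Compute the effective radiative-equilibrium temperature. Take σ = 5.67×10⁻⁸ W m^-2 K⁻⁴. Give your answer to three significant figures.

79.5 K

Irradiance scales as 1/d², so S = 1360 W m^-2 × (1/11.1)² = 11.04 W m^-2.
The planet absorbs (1−α)S over its disc πR² and re-emits over 4πR², so the mean absorbed flux is (1−0.18)·11.04/4 = 2.263 W m^-2.
In equilibrium σT⁴ equals this, so T = 79.48 K.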